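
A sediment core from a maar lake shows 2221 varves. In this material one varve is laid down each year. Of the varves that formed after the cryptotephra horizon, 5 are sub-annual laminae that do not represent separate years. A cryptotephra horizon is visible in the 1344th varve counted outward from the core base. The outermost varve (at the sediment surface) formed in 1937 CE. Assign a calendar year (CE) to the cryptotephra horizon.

1065 CE

Between varve 1344 and the sediment surface there are 2221 − 1344 = 877 varves.
877 − 5 false = 872 true varves after the cryptotephra horizon.
The varve at the sediment surface is 1937 CE, so the cryptotephra horizon dates to 1937 − 872 = 1065 CE.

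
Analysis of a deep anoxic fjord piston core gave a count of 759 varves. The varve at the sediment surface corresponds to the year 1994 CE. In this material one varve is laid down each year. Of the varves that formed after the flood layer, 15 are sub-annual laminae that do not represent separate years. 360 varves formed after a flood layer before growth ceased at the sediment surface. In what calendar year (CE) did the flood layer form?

1649 CE

There are 360 varves younger than the flood layer.
360 − 15 false = 345 true varves after the flood layer.
1994 − 345 = 1649 CE.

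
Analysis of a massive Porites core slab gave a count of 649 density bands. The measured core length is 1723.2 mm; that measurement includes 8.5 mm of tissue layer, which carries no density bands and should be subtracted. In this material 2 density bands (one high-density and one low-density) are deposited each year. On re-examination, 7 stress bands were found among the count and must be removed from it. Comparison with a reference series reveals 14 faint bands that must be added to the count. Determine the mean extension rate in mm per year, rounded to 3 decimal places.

True density band count = 649 − 7 + 14 = 656.
Dividing by 2 density bands per year: 656 / 2 = 328 years.
Net length = 1723.2 − 8.5 = 1714.7 mm.
1714.7 mm over 328 years gives 1714.7 / 328 ≈ 5.228 mm per year.

5.228 mm per year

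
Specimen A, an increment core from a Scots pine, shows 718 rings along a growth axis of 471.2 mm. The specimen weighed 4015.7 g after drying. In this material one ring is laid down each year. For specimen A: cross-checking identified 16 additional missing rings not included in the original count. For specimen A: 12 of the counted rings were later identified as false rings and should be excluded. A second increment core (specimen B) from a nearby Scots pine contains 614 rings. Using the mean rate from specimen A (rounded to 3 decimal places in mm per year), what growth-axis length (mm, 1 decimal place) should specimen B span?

400.9 mm

Specimen A: adjusted count: 718 − 12 + 16 = 722 rings.
A: Mean rate = 471.2 mm / 722 years ≈ 0.653 mm per year.
B's length ≈ 0.653 × 614 = 400.9 mm.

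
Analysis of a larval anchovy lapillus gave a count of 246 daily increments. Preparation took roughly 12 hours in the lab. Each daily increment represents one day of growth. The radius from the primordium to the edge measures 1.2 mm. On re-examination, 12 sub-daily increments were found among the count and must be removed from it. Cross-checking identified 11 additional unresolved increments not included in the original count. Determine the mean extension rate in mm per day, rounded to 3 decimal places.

0.005 mm per day

Adjusted count: 246 − 12 + 11 = 245 daily increments.
Extension rate ≈ 1.2 / 245 = 0.005 mm per day.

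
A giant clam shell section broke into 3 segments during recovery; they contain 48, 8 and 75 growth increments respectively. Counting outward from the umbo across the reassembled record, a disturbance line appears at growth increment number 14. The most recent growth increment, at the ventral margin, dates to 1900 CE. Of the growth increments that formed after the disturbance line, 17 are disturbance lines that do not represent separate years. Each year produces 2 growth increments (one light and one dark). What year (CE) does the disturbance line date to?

1850 CE

Total growth increments = 48 + 8 + 75 = 131.
The disturbance line sits at growth increment 14 from the umbo, so 131 − 14 = 117 growth increments formed after it.
117 − 17 false = 100 true growth increments after the disturbance line.
Dividing by 2 growth increments per year: 100 / 2 = 50 years.
1900 − 50 = 1850 CE.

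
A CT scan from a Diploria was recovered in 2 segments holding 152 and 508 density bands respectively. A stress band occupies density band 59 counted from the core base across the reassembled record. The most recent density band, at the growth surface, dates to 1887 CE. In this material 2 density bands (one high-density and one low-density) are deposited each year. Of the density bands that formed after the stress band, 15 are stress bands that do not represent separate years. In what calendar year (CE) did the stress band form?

Total density bands = 152 + 508 = 660.
660 − 59 = 601 density bands lie beyond the stress band toward the growth surface.
Removing the 15 false density bands leaves 601 − 15 = 586 true density bands beyond the stress band.
Dividing by 2 density bands per year: 586 / 2 = 293 years.
1887 − 293 = 1594 CE.

1594 CE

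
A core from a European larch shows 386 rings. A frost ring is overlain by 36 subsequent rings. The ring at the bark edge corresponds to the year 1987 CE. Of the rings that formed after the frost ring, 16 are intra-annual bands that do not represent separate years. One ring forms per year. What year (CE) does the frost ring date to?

1967 CE

36 rings post-date the frost ring.
36 − 16 false = 20 true rings after the frost ring.
Counting back 20 years from 1987 CE places the frost ring in 1987 − 20 = 1967 CE.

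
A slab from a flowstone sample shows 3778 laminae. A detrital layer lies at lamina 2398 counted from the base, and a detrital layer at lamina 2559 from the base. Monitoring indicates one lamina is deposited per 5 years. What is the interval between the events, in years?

Separation: 2559 − 2398 = 161 laminae.
Multiplying by 5 years per lamina: 161 × 5 = 805 years.

805 years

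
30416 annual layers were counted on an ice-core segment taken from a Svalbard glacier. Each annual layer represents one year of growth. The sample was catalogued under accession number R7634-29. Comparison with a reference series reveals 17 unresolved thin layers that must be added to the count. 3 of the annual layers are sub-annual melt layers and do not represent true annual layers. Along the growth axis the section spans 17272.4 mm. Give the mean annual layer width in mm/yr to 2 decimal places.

0.57 mm/yr

Correcting the raw count gives 30416 − 3 + 17 = 30430 true annual layers.
Extension rate ≈ 17272.4 / 30430 = 0.57 mm/yr.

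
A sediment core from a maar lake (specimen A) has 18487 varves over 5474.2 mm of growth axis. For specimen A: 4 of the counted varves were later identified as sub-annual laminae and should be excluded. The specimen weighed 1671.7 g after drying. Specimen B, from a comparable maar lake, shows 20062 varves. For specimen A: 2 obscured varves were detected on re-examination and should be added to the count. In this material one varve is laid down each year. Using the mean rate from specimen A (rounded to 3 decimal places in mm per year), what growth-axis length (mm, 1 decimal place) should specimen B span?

Specimen A: correcting the raw count gives 18487 − 4 + 2 = 18485 true varves.
A: 5474.2 mm over 18485 years gives 5474.2 / 18485 ≈ 0.296 mm per year.
B's length ≈ 0.296 × 20062 = 5938.4 mm.

5938.4 mm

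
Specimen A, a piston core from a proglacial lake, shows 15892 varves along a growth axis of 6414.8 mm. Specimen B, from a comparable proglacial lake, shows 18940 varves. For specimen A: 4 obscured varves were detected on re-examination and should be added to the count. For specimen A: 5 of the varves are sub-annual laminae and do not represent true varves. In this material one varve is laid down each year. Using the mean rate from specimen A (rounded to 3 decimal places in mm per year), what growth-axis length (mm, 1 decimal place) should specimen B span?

Specimen A: correcting the raw count gives 15892 − 5 + 4 = 15891 true varves.
A: 6414.8 mm over 15891 years gives 6414.8 / 15891 ≈ 0.404 mm/year.
Length of B = 0.404 × 18940 = 7651.8 mm.

7651.8 mm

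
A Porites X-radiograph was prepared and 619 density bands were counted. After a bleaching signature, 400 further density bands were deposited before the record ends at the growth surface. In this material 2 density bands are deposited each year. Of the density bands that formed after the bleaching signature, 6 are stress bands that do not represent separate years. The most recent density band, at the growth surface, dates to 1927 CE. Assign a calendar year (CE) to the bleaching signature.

There are 400 density bands younger than the bleaching signature.
400 − 6 false = 394 true density bands after the bleaching signature.
Dividing by 2 density bands per year: 394 / 2 = 197 years.
1927 − 197 = 1730 CE.

1730 CE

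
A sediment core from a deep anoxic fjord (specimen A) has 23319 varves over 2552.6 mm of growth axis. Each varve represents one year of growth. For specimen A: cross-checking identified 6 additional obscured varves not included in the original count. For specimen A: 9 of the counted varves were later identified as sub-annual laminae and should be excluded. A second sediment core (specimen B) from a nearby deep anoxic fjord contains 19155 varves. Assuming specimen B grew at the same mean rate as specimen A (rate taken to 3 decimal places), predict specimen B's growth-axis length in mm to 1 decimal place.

Specimen A: correcting the raw count gives 23319 − 9 + 6 = 23316 true varves.
A: Mean rate = 2552.6 mm / 23316 years ≈ 0.109 mm/year.
B's length ≈ 0.109 × 19155 = 2087.9 mm.

2087.9 mm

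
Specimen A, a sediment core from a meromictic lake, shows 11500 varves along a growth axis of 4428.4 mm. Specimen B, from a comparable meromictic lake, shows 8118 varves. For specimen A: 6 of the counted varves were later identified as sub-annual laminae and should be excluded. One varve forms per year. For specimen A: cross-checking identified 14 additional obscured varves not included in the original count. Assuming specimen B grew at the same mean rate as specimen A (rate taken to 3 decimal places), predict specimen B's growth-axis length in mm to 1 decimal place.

3125.4 mm

Specimen A: after corrections the count is 11500 − 6 + 14 = 11508 varves.
A: Mean rate = 4428.4 mm / 11508 years ≈ 0.385 mm/year.
B's length ≈ 0.385 × 8118 = 3125.4 mm.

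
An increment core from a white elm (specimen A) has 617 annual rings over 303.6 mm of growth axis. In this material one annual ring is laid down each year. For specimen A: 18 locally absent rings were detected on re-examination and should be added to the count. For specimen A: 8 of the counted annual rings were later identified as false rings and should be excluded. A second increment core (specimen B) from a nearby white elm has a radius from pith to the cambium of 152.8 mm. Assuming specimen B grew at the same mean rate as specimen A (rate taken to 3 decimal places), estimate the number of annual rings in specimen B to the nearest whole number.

Specimen A: correcting the raw count gives 617 − 8 + 18 = 627 true annual rings.
A: Mean rate = 303.6 mm / 627 years ≈ 0.484 mm/year.
B spans 152.8 / 0.484 = 315.70 years ≈ 316 annual rings.

316 annual rings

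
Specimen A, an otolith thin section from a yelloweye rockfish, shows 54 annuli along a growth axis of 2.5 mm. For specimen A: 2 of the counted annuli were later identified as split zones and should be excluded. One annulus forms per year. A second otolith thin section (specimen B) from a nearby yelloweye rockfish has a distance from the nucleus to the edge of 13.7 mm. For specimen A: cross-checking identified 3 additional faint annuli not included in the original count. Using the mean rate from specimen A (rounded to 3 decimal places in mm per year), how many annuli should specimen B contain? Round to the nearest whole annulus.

Specimen A: true annulus count = 54 − 2 + 3 = 55.
A: 2.5 mm over 55 years gives 2.5 / 55 ≈ 0.045 mm per year.
Specimen B: 13.7 mm / 0.045 mm per year = 304.44 years ≈ 304 annuli.

304 annuli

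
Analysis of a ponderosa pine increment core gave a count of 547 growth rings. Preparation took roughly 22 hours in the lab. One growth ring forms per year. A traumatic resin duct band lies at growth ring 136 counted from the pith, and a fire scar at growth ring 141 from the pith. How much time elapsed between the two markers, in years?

Separation: 141 − 136 = 5 growth rings.
That is 5 years at one growth ring per year.

5 years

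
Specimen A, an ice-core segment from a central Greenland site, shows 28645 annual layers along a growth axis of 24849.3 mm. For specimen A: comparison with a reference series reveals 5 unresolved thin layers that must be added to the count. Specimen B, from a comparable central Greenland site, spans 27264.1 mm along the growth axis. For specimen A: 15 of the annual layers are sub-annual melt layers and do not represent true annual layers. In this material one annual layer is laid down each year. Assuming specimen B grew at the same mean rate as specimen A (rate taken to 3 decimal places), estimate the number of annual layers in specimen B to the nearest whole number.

Specimen A: correcting the raw count gives 28645 − 15 + 5 = 28635 true annual layers.
A: Mean rate = 24849.3 mm / 28635 years ≈ 0.868 mm/yr.
B spans 27264.1 / 0.868 = 31410.25 years ≈ 31410 annual layers.

31410 annual layers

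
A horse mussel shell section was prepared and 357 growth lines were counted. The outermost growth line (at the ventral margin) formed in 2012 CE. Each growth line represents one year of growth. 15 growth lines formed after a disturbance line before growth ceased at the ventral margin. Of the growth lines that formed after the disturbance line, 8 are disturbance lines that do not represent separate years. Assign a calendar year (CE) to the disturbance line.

15 growth lines formed after the disturbance line.
15 − 8 false = 7 true growth lines after the disturbance line.
Counting back 7 years from 2012 CE places the disturbance line in 2012 − 7 = 2005 CE.

2005 CE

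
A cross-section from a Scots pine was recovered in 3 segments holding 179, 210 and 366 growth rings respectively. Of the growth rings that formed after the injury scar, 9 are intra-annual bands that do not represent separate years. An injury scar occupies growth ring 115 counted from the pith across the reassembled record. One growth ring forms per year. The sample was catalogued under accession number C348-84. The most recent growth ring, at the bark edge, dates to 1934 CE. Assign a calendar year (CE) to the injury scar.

1303 CE

Total growth rings = 179 + 210 + 366 = 755.
The injury scar sits at growth ring 115 from the pith, so 755 − 115 = 640 growth rings formed after it.
Removing the 9 false growth rings leaves 640 − 9 = 631 true growth rings beyond the injury scar.
Counting back 631 years from 1934 CE places the injury scar in 1934 − 631 = 1303 CE.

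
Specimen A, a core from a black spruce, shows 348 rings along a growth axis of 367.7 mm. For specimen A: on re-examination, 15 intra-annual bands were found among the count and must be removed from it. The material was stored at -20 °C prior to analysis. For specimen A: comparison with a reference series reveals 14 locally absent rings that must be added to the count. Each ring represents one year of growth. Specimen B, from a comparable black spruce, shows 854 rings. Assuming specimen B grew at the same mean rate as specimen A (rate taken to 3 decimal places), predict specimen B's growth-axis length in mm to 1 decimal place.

Specimen A: correcting the raw count gives 348 − 15 + 14 = 347 true rings.
A: Extension rate ≈ 367.7 / 347 = 1.060 mm/year.
B's length ≈ 1.060 × 854 = 905.2 mm.

905.2 mm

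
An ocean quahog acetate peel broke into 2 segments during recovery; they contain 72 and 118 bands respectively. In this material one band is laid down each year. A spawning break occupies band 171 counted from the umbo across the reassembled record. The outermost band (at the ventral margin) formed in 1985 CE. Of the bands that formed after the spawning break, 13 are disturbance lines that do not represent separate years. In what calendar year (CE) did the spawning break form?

Total bands = 72 + 118 = 190.
Between band 171 and the ventral margin there are 190 − 171 = 19 bands.
19 − 13 false = 6 true bands after the spawning break.
Counting back 6 years from 1985 CE places the spawning break in 1985 − 6 = 1979 CE.

1979 CE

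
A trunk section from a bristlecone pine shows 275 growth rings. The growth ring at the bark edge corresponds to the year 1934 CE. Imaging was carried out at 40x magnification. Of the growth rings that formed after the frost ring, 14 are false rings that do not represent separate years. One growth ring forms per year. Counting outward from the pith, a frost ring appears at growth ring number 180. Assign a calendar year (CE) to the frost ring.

Between growth ring 180 and the bark edge there are 275 − 180 = 95 growth rings.
95 − 14 false = 81 true growth rings after the frost ring.
Counting back 81 years from 1934 CE places the frost ring in 1934 − 81 = 1853 CE.

1853 CE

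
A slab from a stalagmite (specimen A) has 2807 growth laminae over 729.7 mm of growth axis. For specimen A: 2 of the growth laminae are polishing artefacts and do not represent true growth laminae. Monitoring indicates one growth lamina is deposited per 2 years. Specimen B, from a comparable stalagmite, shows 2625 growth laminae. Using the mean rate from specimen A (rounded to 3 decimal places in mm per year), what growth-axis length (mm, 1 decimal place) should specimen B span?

Specimen A: adjusted count: 2807 − 2 = 2805 growth laminae.
Specimen A: multiplying by 2 years per growth lamina: 2805 × 2 = 5610 years.
A: Extension rate ≈ 729.7 / 5610 = 0.130 mm/yr.
Specimen B: 2625 growth laminae at 2 years each span 2625 × 2 = 5250 years. Length of B = 0.130 × 5250 = 682.5 mm.

682.5 mm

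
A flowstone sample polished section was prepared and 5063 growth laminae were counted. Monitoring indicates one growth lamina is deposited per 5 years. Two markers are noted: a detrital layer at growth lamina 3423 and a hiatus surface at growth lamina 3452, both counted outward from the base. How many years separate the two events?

Separation: 3452 − 3423 = 29 growth laminae.
At 5 years per growth lamina, 29 × 5 = 145 years.

145 years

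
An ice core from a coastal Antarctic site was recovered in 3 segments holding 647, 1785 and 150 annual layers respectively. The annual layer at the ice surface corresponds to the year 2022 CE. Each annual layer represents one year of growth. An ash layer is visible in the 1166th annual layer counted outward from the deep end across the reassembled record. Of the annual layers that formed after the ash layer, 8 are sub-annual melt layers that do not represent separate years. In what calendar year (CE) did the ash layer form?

614 CE

Total annual layers = 647 + 1785 + 150 = 2582.
The ash layer sits at annual layer 1166 from the deep end, so 2582 − 1166 = 1416 annual layers formed after it.
1416 − 8 false = 1408 true annual layers after the ash layer.
Counting back 1408 years from 2022 CE places the ash layer in 2022 − 1408 = 614 CE.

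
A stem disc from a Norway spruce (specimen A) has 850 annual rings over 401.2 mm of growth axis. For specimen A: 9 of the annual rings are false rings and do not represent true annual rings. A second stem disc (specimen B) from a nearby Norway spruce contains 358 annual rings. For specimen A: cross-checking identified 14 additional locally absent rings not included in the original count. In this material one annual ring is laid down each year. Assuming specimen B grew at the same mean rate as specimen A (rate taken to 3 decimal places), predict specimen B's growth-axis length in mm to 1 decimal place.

167.9 mm

Specimen A: adjusted count: 850 − 9 + 14 = 855 annual rings.
A: Mean rate = 401.2 mm / 855 years ≈ 0.469 mm/yr.
Length of B = 0.469 × 358 = 167.9 mm.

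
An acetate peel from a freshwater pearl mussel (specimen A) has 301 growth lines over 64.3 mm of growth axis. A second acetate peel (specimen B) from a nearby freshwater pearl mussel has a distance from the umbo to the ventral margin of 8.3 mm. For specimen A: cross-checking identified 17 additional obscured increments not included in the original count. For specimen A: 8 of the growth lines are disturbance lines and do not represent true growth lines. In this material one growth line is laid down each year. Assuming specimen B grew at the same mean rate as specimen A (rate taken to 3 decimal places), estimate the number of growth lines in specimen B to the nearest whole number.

40 growth lines

Specimen A: correcting the raw count gives 301 − 8 + 17 = 310 true growth lines.
A: Extension rate ≈ 64.3 / 310 = 0.207 mm per year.
B spans 8.3 / 0.207 = 40.10 years ≈ 40 growth lines.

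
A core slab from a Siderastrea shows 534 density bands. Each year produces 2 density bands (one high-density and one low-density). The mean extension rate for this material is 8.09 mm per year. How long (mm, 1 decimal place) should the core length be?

2160.0 mm

With 2 density bands per year, 534 / 2 = 267 years.
267 years at 8.09 mm/year gives 8.09 × 267 = 2160.0 mm.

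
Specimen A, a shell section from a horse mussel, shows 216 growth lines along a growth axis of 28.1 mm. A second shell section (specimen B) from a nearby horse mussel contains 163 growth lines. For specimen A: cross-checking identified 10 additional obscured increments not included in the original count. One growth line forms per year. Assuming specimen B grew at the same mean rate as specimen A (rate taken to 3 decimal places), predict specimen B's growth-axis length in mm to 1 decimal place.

Specimen A: correcting the raw count gives 216 + 10 = 226 true growth lines.
A: Mean rate = 28.1 mm / 226 years ≈ 0.124 mm/year.
B's length ≈ 0.124 × 163 = 20.2 mm.

20.2 mm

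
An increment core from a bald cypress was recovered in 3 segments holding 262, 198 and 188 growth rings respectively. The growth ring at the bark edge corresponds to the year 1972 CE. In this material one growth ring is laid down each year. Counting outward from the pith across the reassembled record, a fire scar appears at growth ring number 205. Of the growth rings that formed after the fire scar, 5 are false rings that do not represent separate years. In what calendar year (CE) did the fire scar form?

1534 CE

Total growth rings = 262 + 198 + 188 = 648.
The fire scar sits at growth ring 205 from the pith, so 648 − 205 = 443 growth rings formed after it.
Removing the 5 false growth rings leaves 443 − 5 = 438 true growth rings beyond the fire scar.
Counting back 438 years from 1972 CE places the fire scar in 1972 − 438 = 1534 CE.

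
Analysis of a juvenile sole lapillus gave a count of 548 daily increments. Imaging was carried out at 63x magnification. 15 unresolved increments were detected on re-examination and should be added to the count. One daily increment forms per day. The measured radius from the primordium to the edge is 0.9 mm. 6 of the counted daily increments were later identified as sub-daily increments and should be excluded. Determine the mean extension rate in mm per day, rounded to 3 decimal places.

Correcting the raw count gives 548 − 6 + 15 = 557 true daily increments.
Extension rate ≈ 0.9 / 557 = 0.002 mm per day.

0.002 mm per day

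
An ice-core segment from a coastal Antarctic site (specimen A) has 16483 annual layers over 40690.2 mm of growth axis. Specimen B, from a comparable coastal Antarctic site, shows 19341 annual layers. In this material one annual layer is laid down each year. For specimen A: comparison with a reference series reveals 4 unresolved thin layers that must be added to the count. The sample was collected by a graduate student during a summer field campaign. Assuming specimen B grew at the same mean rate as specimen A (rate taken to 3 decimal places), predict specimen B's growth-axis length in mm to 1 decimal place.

47733.6 mm

Specimen A: adjusted count: 16483 + 4 = 16487 annual layers.
A: Extension rate ≈ 40690.2 / 16487 = 2.468 mm per year.
Length of B = 2.468 × 19341 = 47733.6 mm.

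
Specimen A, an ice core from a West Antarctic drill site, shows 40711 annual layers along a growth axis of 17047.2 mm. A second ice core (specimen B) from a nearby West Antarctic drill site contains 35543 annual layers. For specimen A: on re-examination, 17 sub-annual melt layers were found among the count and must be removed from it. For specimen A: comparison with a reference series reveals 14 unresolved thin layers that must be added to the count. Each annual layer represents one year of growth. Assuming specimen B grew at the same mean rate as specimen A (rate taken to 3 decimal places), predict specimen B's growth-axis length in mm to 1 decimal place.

14892.5 mm

Specimen A: adjusted count: 40711 − 17 + 14 = 40708 annual layers.
A: 17047.2 mm over 40708 years gives 17047.2 / 40708 ≈ 0.419 mm per year.
For B, 0.419 mm/year × 35543 years = 14892.5 mm.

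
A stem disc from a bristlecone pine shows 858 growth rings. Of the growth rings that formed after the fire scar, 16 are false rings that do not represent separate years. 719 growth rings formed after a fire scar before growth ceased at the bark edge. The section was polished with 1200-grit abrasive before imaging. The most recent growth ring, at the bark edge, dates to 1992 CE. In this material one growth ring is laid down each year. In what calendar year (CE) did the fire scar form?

1289 CE

There are 719 growth rings younger than the fire scar.
Removing the 16 false growth rings leaves 719 − 16 = 703 true growth rings beyond the fire scar.
Counting back 703 years from 1992 CE places the fire scar in 1992 − 703 = 1289 CE.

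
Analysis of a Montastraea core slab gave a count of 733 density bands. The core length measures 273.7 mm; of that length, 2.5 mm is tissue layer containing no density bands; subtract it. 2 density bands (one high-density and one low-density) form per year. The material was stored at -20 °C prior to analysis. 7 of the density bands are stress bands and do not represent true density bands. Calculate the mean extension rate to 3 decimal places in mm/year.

Correcting the raw count gives 733 − 7 = 726 true density bands.
With 2 density bands per year, 726 / 2 = 363 years.
Removing the 2.5 mm offcut leaves 273.7 − 2.5 = 271.2 mm.
Mean rate = 271.2 mm / 363 years ≈ 0.747 mm/year.

0.747 mm/year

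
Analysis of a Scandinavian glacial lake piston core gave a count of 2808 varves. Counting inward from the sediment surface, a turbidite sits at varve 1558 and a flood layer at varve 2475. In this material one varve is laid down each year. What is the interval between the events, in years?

917 years

Separation: 2475 − 1558 = 917 varves.
At one varve per year, 917 years elapsed between them.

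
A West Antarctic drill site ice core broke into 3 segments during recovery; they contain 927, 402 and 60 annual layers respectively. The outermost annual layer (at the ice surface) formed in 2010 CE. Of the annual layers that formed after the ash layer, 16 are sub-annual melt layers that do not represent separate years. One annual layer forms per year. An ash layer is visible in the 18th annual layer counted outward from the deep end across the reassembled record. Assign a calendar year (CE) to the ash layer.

Total annual layers = 927 + 402 + 60 = 1389.
1389 − 18 = 1371 annual layers lie beyond the ash layer toward the ice surface.
1371 − 16 false = 1355 true annual layers after the ash layer.
The annual layer at the ice surface is 2010 CE, so the ash layer dates to 2010 − 1355 = 655 CE.

655 CE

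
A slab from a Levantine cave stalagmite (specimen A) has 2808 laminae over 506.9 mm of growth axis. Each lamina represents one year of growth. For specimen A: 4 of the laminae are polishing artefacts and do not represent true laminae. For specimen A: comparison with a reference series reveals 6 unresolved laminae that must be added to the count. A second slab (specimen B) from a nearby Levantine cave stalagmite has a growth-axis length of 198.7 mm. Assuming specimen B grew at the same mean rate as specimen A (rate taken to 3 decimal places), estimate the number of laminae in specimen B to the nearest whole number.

1104 laminae

Specimen A: adjusted count: 2808 − 4 + 6 = 2810 laminae.
A: Mean rate = 506.9 mm / 2810 years ≈ 0.180 mm per year.
Specimen B: 198.7 mm / 0.180 mm per year = 1103.89 years ≈ 1104 laminae.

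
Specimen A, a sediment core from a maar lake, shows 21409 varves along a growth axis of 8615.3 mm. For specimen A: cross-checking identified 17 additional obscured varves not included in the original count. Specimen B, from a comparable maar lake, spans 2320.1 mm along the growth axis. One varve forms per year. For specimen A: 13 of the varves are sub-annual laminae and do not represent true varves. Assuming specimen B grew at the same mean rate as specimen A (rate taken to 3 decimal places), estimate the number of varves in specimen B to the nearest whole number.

Specimen A: adjusted count: 21409 − 13 + 17 = 21413 varves.
A: 8615.3 mm over 21413 years gives 8615.3 / 21413 ≈ 0.402 mm per year.
B spans 2320.1 / 0.402 = 5771.39 years ≈ 5771 varves.

5771 varves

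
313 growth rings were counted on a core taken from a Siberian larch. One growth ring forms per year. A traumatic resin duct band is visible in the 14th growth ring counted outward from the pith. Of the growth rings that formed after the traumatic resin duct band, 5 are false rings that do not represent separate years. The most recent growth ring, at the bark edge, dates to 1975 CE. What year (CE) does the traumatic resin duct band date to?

313 − 14 = 299 growth rings lie beyond the traumatic resin duct band toward the bark edge.
Removing the 5 false growth rings leaves 299 − 5 = 294 true growth rings beyond the traumatic resin duct band.
Counting back 294 years from 1975 CE places the traumatic resin duct band in 1975 − 294 = 1681 CE.

1681 CE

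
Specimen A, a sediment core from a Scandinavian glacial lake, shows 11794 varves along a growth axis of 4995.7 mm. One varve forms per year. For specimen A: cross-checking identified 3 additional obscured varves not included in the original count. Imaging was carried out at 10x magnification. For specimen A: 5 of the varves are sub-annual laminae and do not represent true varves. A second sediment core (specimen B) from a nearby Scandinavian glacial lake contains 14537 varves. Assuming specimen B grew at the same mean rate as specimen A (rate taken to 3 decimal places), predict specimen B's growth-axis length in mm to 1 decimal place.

6163.7 mm

Specimen A: true varve count = 11794 − 5 + 3 = 11792.
A: 4995.7 mm over 11792 years gives 4995.7 / 11792 ≈ 0.424 mm per year.
For B, 0.424 mm/year × 14537 years = 6163.7 mm.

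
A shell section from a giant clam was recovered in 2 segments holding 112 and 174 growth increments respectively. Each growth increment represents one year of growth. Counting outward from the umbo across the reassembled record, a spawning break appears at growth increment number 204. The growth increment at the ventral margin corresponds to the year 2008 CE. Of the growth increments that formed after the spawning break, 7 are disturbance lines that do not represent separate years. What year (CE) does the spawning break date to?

Total growth increments = 112 + 174 = 286.
286 − 204 = 82 growth increments lie beyond the spawning break toward the ventral margin.
82 − 7 false = 75 true growth increments after the spawning break.
Counting back 75 years from 2008 CE places the spawning break in 2008 − 75 = 1933 CE.

1933 CE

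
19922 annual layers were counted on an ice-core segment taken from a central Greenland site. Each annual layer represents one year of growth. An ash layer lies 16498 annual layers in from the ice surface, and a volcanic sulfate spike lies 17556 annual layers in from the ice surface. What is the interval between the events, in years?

1058 years

17556 − 16498 = 1058 annual layers lie between the two events.
At one annual layer per year, 1058 years elapsed between them.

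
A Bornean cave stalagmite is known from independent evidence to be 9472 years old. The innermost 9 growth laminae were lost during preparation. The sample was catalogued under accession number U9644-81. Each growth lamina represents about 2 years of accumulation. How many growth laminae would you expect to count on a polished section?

One growth lamina every 2 years means 9472 / 2 = 4736 growth laminae.
Less the 9 uncaptured growth laminae: 4736 − 9 = 4727.

4727 growth laminae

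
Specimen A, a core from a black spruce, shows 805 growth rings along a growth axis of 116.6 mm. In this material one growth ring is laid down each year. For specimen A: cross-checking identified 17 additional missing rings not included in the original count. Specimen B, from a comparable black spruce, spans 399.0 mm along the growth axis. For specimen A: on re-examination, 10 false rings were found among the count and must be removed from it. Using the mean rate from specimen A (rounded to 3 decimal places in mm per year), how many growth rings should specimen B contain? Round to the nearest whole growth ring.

2771 growth rings

Specimen A: correcting the raw count gives 805 − 10 + 17 = 812 true growth rings.
A: 116.6 mm over 812 years gives 116.6 / 812 ≈ 0.144 mm per year.
B spans 399.0 / 0.144 = 2770.83 years ≈ 2771 growth rings.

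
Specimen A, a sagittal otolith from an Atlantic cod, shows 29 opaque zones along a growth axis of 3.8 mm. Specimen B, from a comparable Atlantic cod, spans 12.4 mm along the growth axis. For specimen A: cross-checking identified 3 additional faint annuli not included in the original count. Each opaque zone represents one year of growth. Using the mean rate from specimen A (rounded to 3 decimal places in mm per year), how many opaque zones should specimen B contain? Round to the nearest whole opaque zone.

Specimen A: correcting the raw count gives 29 + 3 = 32 true opaque zones.
A: 3.8 mm over 32 years gives 3.8 / 32 ≈ 0.119 mm/yr.
Specimen B: 12.4 mm / 0.119 mm per year = 104.20 years ≈ 104 opaque zones.

104 opaque zones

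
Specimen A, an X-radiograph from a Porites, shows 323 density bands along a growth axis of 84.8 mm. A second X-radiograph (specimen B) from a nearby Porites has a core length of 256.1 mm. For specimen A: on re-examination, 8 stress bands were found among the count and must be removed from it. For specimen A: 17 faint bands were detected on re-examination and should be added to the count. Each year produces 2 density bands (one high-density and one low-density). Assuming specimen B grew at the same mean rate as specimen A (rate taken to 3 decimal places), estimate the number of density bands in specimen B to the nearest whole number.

Specimen A: correcting the raw count gives 323 − 8 + 17 = 332 true density bands.
Specimen A: with 2 density bands per year, 332 / 2 = 166 years.
A: Extension rate ≈ 84.8 / 166 = 0.511 mm per year.
For B, 256.1 / 0.511 = 501.17 years; at 2 density bands per year that is 501.17 × 2 ≈ 1002 density bands.

1002 density bands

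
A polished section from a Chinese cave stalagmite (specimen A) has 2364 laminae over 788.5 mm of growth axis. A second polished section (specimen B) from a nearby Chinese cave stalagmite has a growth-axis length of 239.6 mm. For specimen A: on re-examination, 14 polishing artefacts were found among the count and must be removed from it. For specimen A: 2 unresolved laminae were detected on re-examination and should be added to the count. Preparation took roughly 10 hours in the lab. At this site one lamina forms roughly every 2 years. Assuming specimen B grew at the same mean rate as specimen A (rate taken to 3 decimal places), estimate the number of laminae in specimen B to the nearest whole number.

Specimen A: adjusted count: 2364 − 14 + 2 = 2352 laminae.
Specimen A: at 2 years per lamina, 2352 × 2 = 4704 years.
A: Extension rate ≈ 788.5 / 4704 = 0.168 mm per year.
B spans 239.6 / 0.168 = 1426.19 years; at 2 years per lamina that is 1426.19 / 2 ≈ 713 laminae.

713 laminae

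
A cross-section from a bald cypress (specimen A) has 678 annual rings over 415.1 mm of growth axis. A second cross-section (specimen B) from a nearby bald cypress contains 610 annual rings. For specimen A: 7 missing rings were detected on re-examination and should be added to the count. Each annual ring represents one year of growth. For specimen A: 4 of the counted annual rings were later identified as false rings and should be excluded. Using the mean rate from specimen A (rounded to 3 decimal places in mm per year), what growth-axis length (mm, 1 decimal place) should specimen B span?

Specimen A: adjusted count: 678 − 4 + 7 = 681 annual rings.
A: Mean rate = 415.1 mm / 681 years ≈ 0.610 mm/yr.
Length of B = 0.610 × 610 = 372.1 mm.

372.1 mm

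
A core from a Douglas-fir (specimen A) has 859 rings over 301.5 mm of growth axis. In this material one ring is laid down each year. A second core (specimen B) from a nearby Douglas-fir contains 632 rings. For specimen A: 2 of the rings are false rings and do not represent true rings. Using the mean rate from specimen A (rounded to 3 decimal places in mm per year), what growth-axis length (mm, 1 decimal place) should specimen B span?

222.5 mm

Specimen A: after corrections the count is 859 − 2 = 857 rings.
A: Mean rate = 301.5 mm / 857 years ≈ 0.352 mm/yr.
B's length ≈ 0.352 × 632 = 222.5 mm.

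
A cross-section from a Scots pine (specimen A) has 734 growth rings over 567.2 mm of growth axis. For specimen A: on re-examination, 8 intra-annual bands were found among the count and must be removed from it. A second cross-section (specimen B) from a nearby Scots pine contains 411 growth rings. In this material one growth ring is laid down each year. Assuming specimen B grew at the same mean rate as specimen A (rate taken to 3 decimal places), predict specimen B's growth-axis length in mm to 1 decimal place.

321.0 mm

Specimen A: adjusted count: 734 − 8 = 726 growth rings.
A: Mean rate = 567.2 mm / 726 years ≈ 0.781 mm/year.
Length of B = 0.781 × 411 = 321.0 mm.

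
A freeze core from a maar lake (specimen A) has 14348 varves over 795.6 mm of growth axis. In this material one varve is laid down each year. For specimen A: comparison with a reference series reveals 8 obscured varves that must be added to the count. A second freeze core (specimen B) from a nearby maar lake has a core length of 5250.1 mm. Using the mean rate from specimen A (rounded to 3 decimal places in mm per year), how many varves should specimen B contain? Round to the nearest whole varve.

Specimen A: after corrections the count is 14348 + 8 = 14356 varves.
A: 795.6 mm over 14356 years gives 795.6 / 14356 ≈ 0.055 mm per year.
B spans 5250.1 / 0.055 = 95456.36 years ≈ 95456 varves.

95456 varves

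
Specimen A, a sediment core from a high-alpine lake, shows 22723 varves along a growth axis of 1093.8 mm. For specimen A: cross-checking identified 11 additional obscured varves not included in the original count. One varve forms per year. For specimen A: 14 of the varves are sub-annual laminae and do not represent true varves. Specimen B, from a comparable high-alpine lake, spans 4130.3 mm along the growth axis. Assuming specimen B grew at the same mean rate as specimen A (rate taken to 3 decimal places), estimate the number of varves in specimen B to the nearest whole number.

86048 varves

Specimen A: true varve count = 22723 − 14 + 11 = 22720.
A: Mean rate = 1093.8 mm / 22720 years ≈ 0.048 mm/yr.
B spans 4130.3 / 0.048 = 86047.92 years ≈ 86048 varves.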